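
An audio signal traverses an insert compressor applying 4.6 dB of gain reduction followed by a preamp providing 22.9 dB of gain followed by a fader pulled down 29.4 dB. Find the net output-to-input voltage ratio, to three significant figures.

0.279

Net gain = (−4.6) + 22.9 + (−29.4) = -11.1 dB.
Voltage ratio = 10^(-11.1/20) = 0.279.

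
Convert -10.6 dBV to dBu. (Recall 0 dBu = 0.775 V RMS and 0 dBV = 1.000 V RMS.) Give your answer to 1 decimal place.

The offset between the scales is 20·log₁₀(0.775/1.000) = −2.214 dB.
So dBu = -10.6 + 2.214 = -8.4 dBu.

-8.4 dBu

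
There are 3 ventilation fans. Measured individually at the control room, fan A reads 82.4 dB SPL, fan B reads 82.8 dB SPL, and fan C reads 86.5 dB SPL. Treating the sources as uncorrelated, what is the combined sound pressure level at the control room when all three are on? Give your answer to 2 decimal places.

89.09 dB SPL

Uncorrelated sources add in intensity (power), not in dB.
L_total = 10·log₁₀(10^(82.4/10) + 10^(82.8/10) + 10^(86.5/10)) = 10·log₁₀(811000000) = 89.09 dB SPL.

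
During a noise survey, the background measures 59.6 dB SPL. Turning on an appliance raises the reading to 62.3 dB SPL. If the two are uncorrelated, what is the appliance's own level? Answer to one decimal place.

59.0 dB SPL

Background correction is a power subtraction:
L_src = 10·log₁₀(10^(62.3/10) − 10^(59.6/10)) = 10·log₁₀(786200) = 59.0 dB SPL.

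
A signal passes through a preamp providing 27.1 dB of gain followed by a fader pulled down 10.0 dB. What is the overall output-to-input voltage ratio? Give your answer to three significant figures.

Net gain = 27.1 + (−10.0) = 17.1 dB.
Voltage ratio = 10^(17.1/20) = 7.16.

7.16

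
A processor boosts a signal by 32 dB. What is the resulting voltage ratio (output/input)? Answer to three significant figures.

39.8

Voltage ratio = 10^(dB/20).
10^(32/20) = 10^(1.600) = 39.8.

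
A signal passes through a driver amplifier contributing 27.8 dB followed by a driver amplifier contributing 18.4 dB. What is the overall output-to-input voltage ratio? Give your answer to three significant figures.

Net gain = 27.8 + 18.4 = 46.2 dB.
Voltage ratio = 10^(46.2/20) = 204.

204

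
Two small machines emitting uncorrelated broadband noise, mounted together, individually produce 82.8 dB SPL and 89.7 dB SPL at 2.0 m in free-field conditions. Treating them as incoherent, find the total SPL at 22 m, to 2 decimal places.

69.68 dB SPL

Combined at 2.0 m: 10·log₁₀(10^(82.8/10)+10^(89.7/10)) = 90.507 dB SPL.
Then apply −20·log₁₀(22/2.0) = -20.828 dB → 69.68 dB SPL.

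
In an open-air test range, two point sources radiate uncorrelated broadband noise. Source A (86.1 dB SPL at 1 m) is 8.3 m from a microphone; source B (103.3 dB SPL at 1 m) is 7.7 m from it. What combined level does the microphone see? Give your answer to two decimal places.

At the listener: L_A = 86.1 − 20·log₁₀(8.3) = 67.718 dB; L_B = 103.3 − 20·log₁₀(7.7) = 85.570 dB.
Combined: 10·log₁₀(10^(67.718/10)+10^(85.570/10)) = 85.64 dB SPL.

85.64 dB SPL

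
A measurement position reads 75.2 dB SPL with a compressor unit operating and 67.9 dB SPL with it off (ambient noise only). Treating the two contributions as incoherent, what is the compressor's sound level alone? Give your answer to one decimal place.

74.3 dB SPL

Remove the background by subtracting linear intensities:
L_src = 10·log₁₀(10^(75.2/10) − 10^(67.9/10)) = 10·log₁₀(26950000) = 74.3 dB SPL.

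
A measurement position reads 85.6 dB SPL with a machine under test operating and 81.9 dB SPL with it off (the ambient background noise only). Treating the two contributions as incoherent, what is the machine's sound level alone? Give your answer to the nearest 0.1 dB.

Subtract intensities: L_src = 10·log₁₀(10^(L_total/10) − 10^(L_bg/10)).
L_src = 10·log₁₀(10^(85.6/10) − 10^(81.9/10)) = 10·log₁₀(208200000) = 83.2 dB SPL.

83.2 dB SPL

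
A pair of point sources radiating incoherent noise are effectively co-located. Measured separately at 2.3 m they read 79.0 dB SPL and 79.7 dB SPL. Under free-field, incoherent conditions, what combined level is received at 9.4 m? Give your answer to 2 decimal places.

70.15 dB SPL

Combined at 2.3 m: 10·log₁₀(10^(79.0/10)+10^(79.7/10)) = 82.374 dB SPL.
Then apply −20·log₁₀(9.4/2.3) = -12.228 dB → 70.15 dB SPL.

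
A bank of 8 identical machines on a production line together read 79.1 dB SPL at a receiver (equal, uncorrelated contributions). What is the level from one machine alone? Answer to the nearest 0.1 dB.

70.1 dB SPL

8 equal incoherent sources add 10·log₁₀(8) = 9.03 dB over one source.
L_one = 79.1 − 9.03 = 70.1 dB SPL.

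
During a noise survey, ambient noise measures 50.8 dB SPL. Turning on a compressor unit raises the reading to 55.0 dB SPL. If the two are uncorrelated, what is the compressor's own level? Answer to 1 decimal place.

52.9 dB SPL

Background correction is a power subtraction:
L_src = 10·log₁₀(10^(55.0/10) − 10^(50.8/10)) = 10·log₁₀(196000) = 52.9 dB SPL.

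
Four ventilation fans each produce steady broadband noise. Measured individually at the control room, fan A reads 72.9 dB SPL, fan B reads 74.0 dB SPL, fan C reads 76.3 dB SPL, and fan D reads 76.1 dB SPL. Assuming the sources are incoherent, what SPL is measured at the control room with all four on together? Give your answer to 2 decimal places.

81.07 dB SPL

Uncorrelated sources add in intensity (power), not in dB.
L_total = 10·log₁₀(10^(72.9/10) + 10^(74.0/10) + 10^(76.3/10) + 10^(76.1/10)) = 10·log₁₀(128000000) = 81.07 dB SPL.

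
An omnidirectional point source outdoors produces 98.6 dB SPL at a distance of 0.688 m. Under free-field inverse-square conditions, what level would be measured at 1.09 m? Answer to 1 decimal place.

For a point source in a free field, ΔL = −20·log₁₀(d₂/d₁).
ΔL = −20·log₁₀(1.09/0.688) = -4.00 dB, so L₂ = 98.6 + (-4.00) = 94.6 dB SPL.

94.6 dB SPL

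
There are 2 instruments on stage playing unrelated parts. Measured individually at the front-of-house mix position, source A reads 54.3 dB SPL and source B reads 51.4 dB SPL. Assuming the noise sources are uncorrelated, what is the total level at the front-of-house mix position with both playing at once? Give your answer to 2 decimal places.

Add the sources as powers (linear), then convert back to dB:
L_total = 10·log₁₀(10^(54.3/10) + 10^(51.4/10)) = 10·log₁₀(407200) = 56.10 dB SPL.

56.10 dB SPL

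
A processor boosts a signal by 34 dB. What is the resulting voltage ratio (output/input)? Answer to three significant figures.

50.1

Voltage ratio = 10^(dB/20).
10^(34/20) = 10^(1.700) = 50.1.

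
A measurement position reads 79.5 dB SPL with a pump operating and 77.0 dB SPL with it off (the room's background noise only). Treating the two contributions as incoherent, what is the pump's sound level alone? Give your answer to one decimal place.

Subtract intensities: L_src = 10·log₁₀(10^(L_total/10) − 10^(L_bg/10)).
L_src = 10·log₁₀(10^(79.5/10) − 10^(77.0/10)) = 10·log₁₀(39010000) = 75.9 dB SPL.

75.9 dB SPL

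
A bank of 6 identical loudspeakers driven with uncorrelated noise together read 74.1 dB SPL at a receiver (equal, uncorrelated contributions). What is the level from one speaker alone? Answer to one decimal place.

66.3 dB SPL

6 equal incoherent sources add 10·log₁₀(6) = 7.78 dB over one source.
L_one = 74.1 − 7.78 = 66.3 dB SPL.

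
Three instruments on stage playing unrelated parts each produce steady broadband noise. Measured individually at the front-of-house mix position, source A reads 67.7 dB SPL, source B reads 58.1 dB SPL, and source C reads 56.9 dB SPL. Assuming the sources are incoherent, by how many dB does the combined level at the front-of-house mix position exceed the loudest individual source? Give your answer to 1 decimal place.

Add the sources as powers (linear), then convert back to dB:
L_total = 10·log₁₀(10^(67.7/10) + 10^(58.1/10) + 10^(56.9/10)) = 68.47 dB SPL.
Excess over the loudest (67.7 dB): 68.47 − 67.7 = 0.8 dB.

0.8 dB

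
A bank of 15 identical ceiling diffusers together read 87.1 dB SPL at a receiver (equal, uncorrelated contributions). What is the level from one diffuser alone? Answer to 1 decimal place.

15 equal incoherent sources add 10·log₁₀(15) = 11.76 dB over one source.
L_one = 87.1 − 11.76 = 75.3 dB SPL.

75.3 dB SPL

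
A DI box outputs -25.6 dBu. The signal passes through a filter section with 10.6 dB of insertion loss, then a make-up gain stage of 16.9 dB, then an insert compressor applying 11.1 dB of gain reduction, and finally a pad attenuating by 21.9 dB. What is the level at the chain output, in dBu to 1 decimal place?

-52.3 dBu

Cascaded gains and losses add directly in dB.
-25.6 − 10.6 + 16.9 − 11.1 − 21.9 = -52.3 dBu.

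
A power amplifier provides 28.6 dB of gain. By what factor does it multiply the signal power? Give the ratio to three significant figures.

724

Power ratio = 10^(dB/10).
10^(28.6/10) = 10^(2.860) = 724.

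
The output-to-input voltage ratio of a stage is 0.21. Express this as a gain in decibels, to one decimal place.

For a voltage ratio, dB = 20·log₁₀(V₂/V₁).
20·log₁₀(0.21) = -13.6 dB.

-13.6 dB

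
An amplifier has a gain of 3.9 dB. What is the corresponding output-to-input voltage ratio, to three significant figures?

Voltage ratio = 10^(dB/20).
10^(3.9/20) = 10^(0.1950) = 1.57.

1.57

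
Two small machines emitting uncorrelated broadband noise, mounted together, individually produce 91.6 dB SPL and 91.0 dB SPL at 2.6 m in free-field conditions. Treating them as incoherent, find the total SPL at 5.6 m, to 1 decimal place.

Combined at 2.6 m: 10·log₁₀(10^(91.6/10)+10^(91.0/10)) = 94.32 dB SPL.
Then apply −20·log₁₀(5.6/2.6) = -6.66 dB → 87.7 dB SPL.

87.7 dB SPL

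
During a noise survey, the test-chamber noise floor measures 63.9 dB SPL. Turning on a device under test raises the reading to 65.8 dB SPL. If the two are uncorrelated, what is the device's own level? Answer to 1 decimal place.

61.3 dB SPL

Subtract intensities: L_src = 10·log₁₀(10^(L_total/10) − 10^(L_bg/10)).
L_src = 10·log₁₀(10^(65.8/10) − 10^(63.9/10)) = 10·log₁₀(1347000) = 61.3 dB SPL.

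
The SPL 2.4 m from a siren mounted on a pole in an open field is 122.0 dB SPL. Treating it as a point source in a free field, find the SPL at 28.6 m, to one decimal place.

100.5 dB SPL

For a point source in a free field, ΔL = −20·log₁₀(d₂/d₁).
ΔL = −20·log₁₀(28.6/2.4) = -21.52 dB, so L₂ = 122.0 + (-21.52) = 100.5 dB SPL.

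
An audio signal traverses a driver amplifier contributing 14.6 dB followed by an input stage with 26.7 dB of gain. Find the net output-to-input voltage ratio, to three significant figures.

116

Net gain = 14.6 + 26.7 = 41.3 dB.
Voltage ratio = 10^(41.3/20) = 116.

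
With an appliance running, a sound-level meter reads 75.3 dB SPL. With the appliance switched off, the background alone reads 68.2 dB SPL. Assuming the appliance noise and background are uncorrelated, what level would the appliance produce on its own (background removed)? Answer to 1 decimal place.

Remove the background by subtracting linear intensities:
L_src = 10·log₁₀(10^(75.3/10) − 10^(68.2/10)) = 10·log₁₀(27280000) = 74.4 dB SPL.

74.4 dB SPL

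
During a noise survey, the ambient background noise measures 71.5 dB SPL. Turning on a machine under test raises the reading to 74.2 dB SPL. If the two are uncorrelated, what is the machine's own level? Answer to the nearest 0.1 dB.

Subtract intensities: L_src = 10·log₁₀(10^(L_total/10) − 10^(L_bg/10)).
L_src = 10·log₁₀(10^(74.2/10) − 10^(71.5/10)) = 10·log₁₀(12180000) = 70.9 dB SPL.

70.9 dB SPL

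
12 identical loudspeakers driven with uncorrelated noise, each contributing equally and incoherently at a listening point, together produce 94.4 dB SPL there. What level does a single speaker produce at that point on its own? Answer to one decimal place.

12 equal incoherent sources add 10·log₁₀(12) = 10.79 dB over one source.
L_one = 94.4 − 10.79 = 83.6 dB SPL.

83.6 dB SPL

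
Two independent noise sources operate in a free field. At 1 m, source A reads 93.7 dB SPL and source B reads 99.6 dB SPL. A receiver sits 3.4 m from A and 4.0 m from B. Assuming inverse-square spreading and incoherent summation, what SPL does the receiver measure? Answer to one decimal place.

88.9 dB SPL

At the listener: L_A = 93.7 − 20·log₁₀(3.4) = 83.07 dB; L_B = 99.6 − 20·log₁₀(4.0) = 87.56 dB.
Combined: 10·log₁₀(10^(83.07/10)+10^(87.56/10)) = 88.9 dB SPL.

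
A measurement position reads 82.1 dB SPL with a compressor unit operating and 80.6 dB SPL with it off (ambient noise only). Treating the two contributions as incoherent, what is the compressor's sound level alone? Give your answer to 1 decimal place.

76.8 dB SPL

Remove the background by subtracting linear intensities:
L_src = 10·log₁₀(10^(82.1/10) − 10^(80.6/10)) = 10·log₁₀(47370000) = 76.8 dB SPL.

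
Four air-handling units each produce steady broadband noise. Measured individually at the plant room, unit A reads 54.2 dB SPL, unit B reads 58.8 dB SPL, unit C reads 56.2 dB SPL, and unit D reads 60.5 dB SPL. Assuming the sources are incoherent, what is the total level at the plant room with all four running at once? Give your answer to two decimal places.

64.08 dB SPL

Incoherent sources sum as intensities:
L_total = 10·log₁₀(10^(54.2/10) + 10^(58.8/10) + 10^(56.2/10) + 10^(60.5/10)) = 10·log₁₀(2560000) = 64.08 dB SPL.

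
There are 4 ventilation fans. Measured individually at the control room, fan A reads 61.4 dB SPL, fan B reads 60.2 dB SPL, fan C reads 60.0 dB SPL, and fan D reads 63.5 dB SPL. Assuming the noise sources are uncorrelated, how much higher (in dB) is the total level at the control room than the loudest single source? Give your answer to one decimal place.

4.0 dB

Incoherent sources sum as intensities:
L_total = 10·log₁₀(10^(61.4/10) + 10^(60.2/10) + 10^(60.0/10) + 10^(63.5/10)) = 67.53 dB SPL.
Excess over the loudest (63.5 dB): 67.53 − 63.5 = 4.0 dB.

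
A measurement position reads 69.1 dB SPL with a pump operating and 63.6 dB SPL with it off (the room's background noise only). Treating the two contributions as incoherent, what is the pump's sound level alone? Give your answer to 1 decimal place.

67.7 dB SPL

Subtract intensities: L_src = 10·log₁₀(10^(L_total/10) − 10^(L_bg/10)).
L_src = 10·log₁₀(10^(69.1/10) − 10^(63.6/10)) = 10·log₁₀(5837000) = 67.7 dB SPL.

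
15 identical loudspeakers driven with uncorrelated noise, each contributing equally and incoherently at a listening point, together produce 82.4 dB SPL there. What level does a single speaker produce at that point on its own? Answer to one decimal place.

70.6 dB SPL

15 equal incoherent sources add 10·log₁₀(15) = 11.76 dB over one source.
L_one = 82.4 − 11.76 = 70.6 dB SPL.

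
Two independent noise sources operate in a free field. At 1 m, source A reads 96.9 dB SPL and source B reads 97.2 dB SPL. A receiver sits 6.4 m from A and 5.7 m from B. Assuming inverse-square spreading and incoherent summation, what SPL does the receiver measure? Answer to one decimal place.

At the listener: L_A = 96.9 − 20·log₁₀(6.4) = 80.78 dB; L_B = 97.2 − 20·log₁₀(5.7) = 82.08 dB.
Combined: 10·log₁₀(10^(80.78/10)+10^(82.08/10)) = 84.5 dB SPL.

84.5 dB SPL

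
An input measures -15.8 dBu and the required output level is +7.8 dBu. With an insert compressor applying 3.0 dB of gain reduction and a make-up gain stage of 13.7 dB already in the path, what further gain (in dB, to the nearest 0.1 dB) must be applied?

12.9 dB

The required make-up gain is the shortfall in the dB sum.
G = +7.8 − (-15.8) + 3.0 − 13.7 = 12.9 dB.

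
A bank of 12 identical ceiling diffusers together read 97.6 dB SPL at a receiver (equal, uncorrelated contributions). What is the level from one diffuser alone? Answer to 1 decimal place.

86.8 dB SPL

12 equal incoherent sources add 10·log₁₀(12) = 10.79 dB over one source.
L_one = 97.6 − 10.79 = 86.8 dB SPL.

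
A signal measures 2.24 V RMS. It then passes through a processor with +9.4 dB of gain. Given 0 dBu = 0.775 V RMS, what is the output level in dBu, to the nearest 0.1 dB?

+18.6 dBu

Input level: 20·log₁₀(2.24/0.775) = 9.22 dBu.
Output: 9.22 + 9.4 = +18.6 dBu.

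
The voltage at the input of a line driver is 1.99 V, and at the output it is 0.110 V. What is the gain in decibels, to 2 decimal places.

-25.15 dB

Voltage ratio → dB uses the 20·log₁₀ form:
20·log₁₀(0.110/1.99) = 20·log₁₀(0.05528) = -25.15 dB.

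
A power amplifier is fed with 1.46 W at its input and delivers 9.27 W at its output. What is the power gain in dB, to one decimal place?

8.0 dB

Power is a power quantity, so gain = 10·log₁₀(P_out/P_in).
10·log₁₀(9.27/1.46) = 10·log₁₀(6.349) = 8.0 dB.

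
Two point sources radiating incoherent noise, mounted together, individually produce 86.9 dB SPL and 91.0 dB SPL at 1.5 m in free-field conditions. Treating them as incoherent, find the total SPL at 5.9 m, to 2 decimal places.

80.53 dB SPL

Combined at 1.5 m: 10·log₁₀(10^(86.9/10)+10^(91.0/10)) = 92.427 dB SPL.
Then apply −20·log₁₀(5.9/1.5) = -11.895 dB → 80.53 dB SPL.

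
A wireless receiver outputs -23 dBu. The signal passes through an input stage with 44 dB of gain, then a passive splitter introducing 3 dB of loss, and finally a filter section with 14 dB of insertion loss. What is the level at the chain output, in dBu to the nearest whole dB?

In dB, series stages simply add:
-23 + 44 − 3 − 14 = +4 dBu.

+4 dBu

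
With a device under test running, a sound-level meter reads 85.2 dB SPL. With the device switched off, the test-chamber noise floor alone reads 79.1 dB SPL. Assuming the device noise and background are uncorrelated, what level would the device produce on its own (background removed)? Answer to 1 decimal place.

84.0 dB SPL

Remove the background by subtracting linear intensities:
L_src = 10·log₁₀(10^(85.2/10) − 10^(79.1/10)) = 10·log₁₀(249800000) = 84.0 dB SPL.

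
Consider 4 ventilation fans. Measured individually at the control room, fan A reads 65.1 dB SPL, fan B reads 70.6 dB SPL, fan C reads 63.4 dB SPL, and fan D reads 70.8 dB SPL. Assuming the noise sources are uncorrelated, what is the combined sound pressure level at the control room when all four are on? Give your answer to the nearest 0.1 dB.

Add the sources as powers (linear), then convert back to dB:
L_total = 10·log₁₀(10^(65.1/10) + 10^(70.6/10) + 10^(63.4/10) + 10^(70.8/10)) = 10·log₁₀(28930000) = 74.6 dB SPL.

74.6 dB SPL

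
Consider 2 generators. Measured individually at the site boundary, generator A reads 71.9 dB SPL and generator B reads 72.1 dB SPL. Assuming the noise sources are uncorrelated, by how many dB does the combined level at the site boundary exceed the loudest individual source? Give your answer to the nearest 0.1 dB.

Add the sources as powers (linear), then convert back to dB:
L_total = 10·log₁₀(10^(71.9/10) + 10^(72.1/10)) = 75.01 dB SPL.
Excess over the loudest (72.1 dB): 75.01 − 72.1 = 2.9 dB.

2.9 dB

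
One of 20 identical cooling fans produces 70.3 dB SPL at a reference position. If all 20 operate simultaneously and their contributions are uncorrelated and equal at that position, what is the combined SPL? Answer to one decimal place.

83.3 dB SPL

20 equal incoherent sources raise the level by 10·log₁₀(20) = 13.01 dB.
L_total = 70.3 + 13.01 = 83.3 dB SPL.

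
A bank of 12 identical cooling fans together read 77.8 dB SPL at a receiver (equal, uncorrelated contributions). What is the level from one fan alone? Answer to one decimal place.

12 equal incoherent sources add 10·log₁₀(12) = 10.79 dB over one source.
L_one = 77.8 − 10.79 = 67.0 dB SPL.

67.0 dB SPL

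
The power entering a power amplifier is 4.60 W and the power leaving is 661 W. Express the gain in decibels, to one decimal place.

Power is a power quantity, so gain = 10·log₁₀(P_out/P_in).
10·log₁₀(661/4.60) = 10·log₁₀(143.7) = 21.6 dB.

21.6 dB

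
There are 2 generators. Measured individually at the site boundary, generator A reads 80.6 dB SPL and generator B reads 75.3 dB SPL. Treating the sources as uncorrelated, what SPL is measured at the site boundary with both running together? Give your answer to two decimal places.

81.72 dB SPL

Uncorrelated sources add in intensity (power), not in dB.
L_total = 10·log₁₀(10^(80.6/10) + 10^(75.3/10)) = 10·log₁₀(148700000) = 81.72 dB SPL.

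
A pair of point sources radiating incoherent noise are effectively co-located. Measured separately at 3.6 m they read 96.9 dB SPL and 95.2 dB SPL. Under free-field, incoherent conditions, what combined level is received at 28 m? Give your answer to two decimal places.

Combined at 3.6 m: 10·log₁₀(10^(96.9/10)+10^(95.2/10)) = 99.143 dB SPL.
Then apply −20·log₁₀(28/3.6) = -17.817 dB → 81.33 dB SPL.

81.33 dB SPL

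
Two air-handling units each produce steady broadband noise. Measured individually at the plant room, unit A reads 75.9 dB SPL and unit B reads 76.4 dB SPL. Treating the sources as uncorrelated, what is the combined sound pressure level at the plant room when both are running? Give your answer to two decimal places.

79.17 dB SPL

Uncorrelated sources add in intensity (power), not in dB.
L_total = 10·log₁₀(10^(75.9/10) + 10^(76.4/10)) = 10·log₁₀(82560000) = 79.17 dB SPL.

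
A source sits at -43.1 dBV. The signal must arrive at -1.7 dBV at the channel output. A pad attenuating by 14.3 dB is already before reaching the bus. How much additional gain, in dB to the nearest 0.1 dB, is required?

The required make-up gain is the shortfall in the dB sum.
G = -1.7 − (-43.1) + 14.3 = 55.7 dB.

55.7 dB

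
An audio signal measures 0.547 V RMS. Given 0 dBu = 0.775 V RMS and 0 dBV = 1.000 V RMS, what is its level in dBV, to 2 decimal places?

dBV = 20·log₁₀(V / 1.000 V).
20·log₁₀(0.547/1.000) = -5.24 dBV.

-5.24 dBV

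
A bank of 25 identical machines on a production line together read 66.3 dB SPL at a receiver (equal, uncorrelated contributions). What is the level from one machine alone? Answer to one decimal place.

25 equal incoherent sources add 10·log₁₀(25) = 13.98 dB over one source.
L_one = 66.3 − 13.98 = 52.3 dB SPL.

52.3 dB SPL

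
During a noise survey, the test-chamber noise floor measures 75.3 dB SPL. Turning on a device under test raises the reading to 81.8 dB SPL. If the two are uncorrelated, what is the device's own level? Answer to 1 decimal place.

80.7 dB SPL

Background correction is a power subtraction:
L_src = 10·log₁₀(10^(81.8/10) − 10^(75.3/10)) = 10·log₁₀(117500000) = 80.7 dB SPL.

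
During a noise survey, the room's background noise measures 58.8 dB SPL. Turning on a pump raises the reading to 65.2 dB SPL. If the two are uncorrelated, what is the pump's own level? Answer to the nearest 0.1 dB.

Subtract intensities: L_src = 10·log₁₀(10^(L_total/10) − 10^(L_bg/10)).
L_src = 10·log₁₀(10^(65.2/10) − 10^(58.8/10)) = 10·log₁₀(2553000) = 64.1 dB SPL.

64.1 dB SPL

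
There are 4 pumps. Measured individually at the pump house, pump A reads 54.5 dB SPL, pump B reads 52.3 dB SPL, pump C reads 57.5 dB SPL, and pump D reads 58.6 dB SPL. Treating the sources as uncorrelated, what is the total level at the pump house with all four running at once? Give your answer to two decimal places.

62.40 dB SPL

Incoherent sources sum as intensities:
L_total = 10·log₁₀(10^(54.5/10) + 10^(52.3/10) + 10^(57.5/10) + 10^(58.6/10)) = 10·log₁₀(1738000) = 62.40 dB SPL.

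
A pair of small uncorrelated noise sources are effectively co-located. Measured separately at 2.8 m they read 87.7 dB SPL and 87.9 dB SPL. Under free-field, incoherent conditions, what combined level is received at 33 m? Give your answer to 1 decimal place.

69.4 dB SPL

Combined at 2.8 m: 10·log₁₀(10^(87.7/10)+10^(87.9/10)) = 90.81 dB SPL.
Then apply −20·log₁₀(33/2.8) = -21.43 dB → 69.4 dB SPL.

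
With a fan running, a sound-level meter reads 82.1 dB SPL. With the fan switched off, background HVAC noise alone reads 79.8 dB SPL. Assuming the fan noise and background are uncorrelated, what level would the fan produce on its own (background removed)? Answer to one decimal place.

Subtract intensities: L_src = 10·log₁₀(10^(L_total/10) − 10^(L_bg/10)).
L_src = 10·log₁₀(10^(82.1/10) − 10^(79.8/10)) = 10·log₁₀(66680000) = 78.2 dB SPL.

78.2 dB SPL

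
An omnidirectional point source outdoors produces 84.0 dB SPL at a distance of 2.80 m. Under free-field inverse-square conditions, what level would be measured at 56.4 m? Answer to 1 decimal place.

57.9 dB SPL

Free-field point source: level drops by 20·log₁₀ of the distance ratio.
ΔL = −20·log₁₀(56.4/2.80) = -26.08 dB, so L₂ = 84.0 + (-26.08) = 57.9 dB SPL.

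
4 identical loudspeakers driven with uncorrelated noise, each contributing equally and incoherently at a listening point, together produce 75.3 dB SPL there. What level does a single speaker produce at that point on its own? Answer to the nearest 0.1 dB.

69.3 dB SPL

4 equal incoherent sources add 10·log₁₀(4) = 6.02 dB over one source.
L_one = 75.3 − 6.02 = 69.3 dB SPL.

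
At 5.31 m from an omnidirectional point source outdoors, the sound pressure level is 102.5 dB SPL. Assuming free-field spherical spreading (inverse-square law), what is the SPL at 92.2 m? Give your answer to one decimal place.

Free-field point source: level drops by 20·log₁₀ of the distance ratio.
ΔL = −20·log₁₀(92.2/5.31) = -24.79 dB, so L₂ = 102.5 + (-24.79) = 77.7 dB SPL.

77.7 dB SPL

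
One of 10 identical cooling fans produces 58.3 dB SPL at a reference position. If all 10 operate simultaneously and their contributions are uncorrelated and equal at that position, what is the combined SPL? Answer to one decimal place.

68.3 dB SPL

10 equal incoherent sources raise the level by 10·log₁₀(10) = 10.00 dB.
L_total = 58.3 + 10.00 = 68.3 dB SPL.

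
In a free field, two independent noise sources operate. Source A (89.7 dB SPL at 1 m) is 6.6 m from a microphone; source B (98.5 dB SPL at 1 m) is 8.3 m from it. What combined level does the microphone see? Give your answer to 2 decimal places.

At the listener: L_A = 89.7 − 20·log₁₀(6.6) = 73.309 dB; L_B = 98.5 − 20·log₁₀(8.3) = 80.118 dB.
Combined: 10·log₁₀(10^(73.309/10)+10^(80.118/10)) = 80.94 dB SPL.

80.94 dB SPL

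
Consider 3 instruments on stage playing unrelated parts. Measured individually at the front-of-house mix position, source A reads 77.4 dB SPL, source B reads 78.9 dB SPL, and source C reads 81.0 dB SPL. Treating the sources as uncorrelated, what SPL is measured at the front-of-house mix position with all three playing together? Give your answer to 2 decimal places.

84.12 dB SPL

Incoherent sources sum as intensities:
L_total = 10·log₁₀(10^(77.4/10) + 10^(78.9/10) + 10^(81.0/10)) = 10·log₁₀(258500000) = 84.12 dB SPL.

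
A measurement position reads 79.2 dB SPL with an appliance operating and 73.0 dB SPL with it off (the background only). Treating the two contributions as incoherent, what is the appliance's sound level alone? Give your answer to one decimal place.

Remove the background by subtracting linear intensities:
L_src = 10·log₁₀(10^(79.2/10) − 10^(73.0/10)) = 10·log₁₀(63220000) = 78.0 dB SPL.

78.0 dB SPL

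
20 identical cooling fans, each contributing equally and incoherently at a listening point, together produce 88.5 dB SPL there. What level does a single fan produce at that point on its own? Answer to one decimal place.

20 equal incoherent sources add 10·log₁₀(20) = 13.01 dB over one source.
L_one = 88.5 − 13.01 = 75.5 dB SPL.

75.5 dB SPL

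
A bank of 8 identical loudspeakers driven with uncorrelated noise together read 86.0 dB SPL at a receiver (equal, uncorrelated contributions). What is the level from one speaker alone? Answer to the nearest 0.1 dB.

8 equal incoherent sources add 10·log₁₀(8) = 9.03 dB over one source.
L_one = 86.0 − 9.03 = 77.0 dB SPL.

77.0 dB SPL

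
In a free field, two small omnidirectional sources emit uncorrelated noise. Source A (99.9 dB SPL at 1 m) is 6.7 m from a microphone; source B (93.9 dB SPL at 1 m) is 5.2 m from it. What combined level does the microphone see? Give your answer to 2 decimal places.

At the listener: L_A = 99.9 − 20·log₁₀(6.7) = 83.379 dB; L_B = 93.9 − 20·log₁₀(5.2) = 79.580 dB.
Combined: 10·log₁₀(10^(83.379/10)+10^(79.580/10)) = 84.89 dB SPL.

84.89 dB SPL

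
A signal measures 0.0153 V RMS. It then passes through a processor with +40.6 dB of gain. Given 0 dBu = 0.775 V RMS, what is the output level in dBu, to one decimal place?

Input level: 20·log₁₀(0.0153/0.775) = -34.09 dBu.
Output: -34.09 + 40.6 = +6.5 dBu.

+6.5 dBu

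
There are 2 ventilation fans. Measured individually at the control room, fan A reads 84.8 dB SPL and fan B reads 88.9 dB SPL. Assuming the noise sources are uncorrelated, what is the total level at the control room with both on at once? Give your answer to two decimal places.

Add the sources as powers (linear), then convert back to dB:
L_total = 10·log₁₀(10^(84.8/10) + 10^(88.9/10)) = 10·log₁₀(1078000000) = 90.33 dB SPL.

90.33 dB SPL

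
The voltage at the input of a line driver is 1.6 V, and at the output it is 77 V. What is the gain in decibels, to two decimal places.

For a voltage ratio, dB = 20·log₁₀(V₂/V₁).
20·log₁₀(77/1.6) = 20·log₁₀(48.12) = 33.65 dB.

33.65 dB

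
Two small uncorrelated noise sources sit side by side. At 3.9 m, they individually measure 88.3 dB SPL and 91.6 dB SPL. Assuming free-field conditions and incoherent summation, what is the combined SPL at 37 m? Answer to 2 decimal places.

Combined at 3.9 m: 10·log₁₀(10^(88.3/10)+10^(91.6/10)) = 93.266 dB SPL.
Then apply −20·log₁₀(37/3.9) = -19.543 dB → 73.72 dB SPL.

73.72 dB SPL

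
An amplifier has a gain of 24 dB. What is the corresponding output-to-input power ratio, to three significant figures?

251

Power ratio = 10^(dB/10).
10^(24/10) = 10^(2.400) = 251.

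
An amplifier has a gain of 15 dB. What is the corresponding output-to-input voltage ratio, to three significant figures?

5.62

Voltage ratio = 10^(dB/20).
10^(15/20) = 10^(0.7500) = 5.62.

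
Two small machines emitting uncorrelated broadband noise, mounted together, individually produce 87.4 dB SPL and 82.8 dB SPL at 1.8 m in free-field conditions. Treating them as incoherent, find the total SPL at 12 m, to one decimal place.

Combined at 1.8 m: 10·log₁₀(10^(87.4/10)+10^(82.8/10)) = 88.69 dB SPL.
Then apply −20·log₁₀(12/1.8) = -16.48 dB → 72.2 dB SPL.

72.2 dB SPL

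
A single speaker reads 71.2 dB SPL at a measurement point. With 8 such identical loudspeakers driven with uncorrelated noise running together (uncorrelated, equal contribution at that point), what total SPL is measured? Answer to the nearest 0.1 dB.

80.2 dB SPL

8 equal incoherent sources raise the level by 10·log₁₀(8) = 9.03 dB.
L_total = 71.2 + 9.03 = 80.2 dB SPL.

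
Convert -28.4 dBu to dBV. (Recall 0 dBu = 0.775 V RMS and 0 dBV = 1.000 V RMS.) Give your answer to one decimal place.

-30.6 dBV

The offset between the scales is 20·log₁₀(0.775/1.000) = −2.214 dB.
So dBV = -28.4 − 2.214 = -30.6 dBV.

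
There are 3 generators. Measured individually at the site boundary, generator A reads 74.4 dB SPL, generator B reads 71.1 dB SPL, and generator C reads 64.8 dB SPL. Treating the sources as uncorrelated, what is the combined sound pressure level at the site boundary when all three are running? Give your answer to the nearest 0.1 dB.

Incoherent sources sum as intensities:
L_total = 10·log₁₀(10^(74.4/10) + 10^(71.1/10) + 10^(64.8/10)) = 10·log₁₀(43440000) = 76.4 dB SPL.

76.4 dB SPL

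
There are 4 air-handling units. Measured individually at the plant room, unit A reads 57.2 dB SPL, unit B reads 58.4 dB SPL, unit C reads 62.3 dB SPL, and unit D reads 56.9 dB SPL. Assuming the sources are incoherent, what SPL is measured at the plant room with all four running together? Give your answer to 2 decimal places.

Incoherent sources sum as intensities:
L_total = 10·log₁₀(10^(57.2/10) + 10^(58.4/10) + 10^(62.3/10) + 10^(56.9/10)) = 10·log₁₀(3405000) = 65.32 dB SPL.

65.32 dB SPL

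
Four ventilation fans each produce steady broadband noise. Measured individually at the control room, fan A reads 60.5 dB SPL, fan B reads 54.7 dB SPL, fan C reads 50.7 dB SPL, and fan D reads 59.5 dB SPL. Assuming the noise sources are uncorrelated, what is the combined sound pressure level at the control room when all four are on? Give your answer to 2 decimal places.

63.85 dB SPL

Incoherent sources sum as intensities:
L_total = 10·log₁₀(10^(60.5/10) + 10^(54.7/10) + 10^(50.7/10) + 10^(59.5/10)) = 10·log₁₀(2426000) = 63.85 dB SPL.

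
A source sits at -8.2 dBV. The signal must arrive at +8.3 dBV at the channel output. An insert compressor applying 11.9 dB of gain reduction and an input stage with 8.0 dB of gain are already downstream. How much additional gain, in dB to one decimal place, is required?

The required make-up gain is the shortfall in the dB sum.
G = +8.3 − (-8.2) + 11.9 − 8.0 = 20.4 dB.

20.4 dB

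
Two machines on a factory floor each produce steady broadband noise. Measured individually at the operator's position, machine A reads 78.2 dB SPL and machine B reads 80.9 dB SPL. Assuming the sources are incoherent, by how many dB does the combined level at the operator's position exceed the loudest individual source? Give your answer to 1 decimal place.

Add the sources as powers (linear), then convert back to dB:
L_total = 10·log₁₀(10^(78.2/10) + 10^(80.9/10)) = 82.77 dB SPL.
Excess over the loudest (80.9 dB): 82.77 − 80.9 = 1.9 dB.

1.9 dB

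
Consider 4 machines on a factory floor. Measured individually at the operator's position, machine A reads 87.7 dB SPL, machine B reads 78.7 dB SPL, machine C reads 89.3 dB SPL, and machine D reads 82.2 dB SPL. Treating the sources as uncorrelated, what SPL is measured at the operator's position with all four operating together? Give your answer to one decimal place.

92.3 dB SPL

Uncorrelated sources add in intensity (power), not in dB.
L_total = 10·log₁₀(10^(87.7/10) + 10^(78.7/10) + 10^(89.3/10) + 10^(82.2/10)) = 10·log₁₀(1680000000) = 92.3 dB SPL.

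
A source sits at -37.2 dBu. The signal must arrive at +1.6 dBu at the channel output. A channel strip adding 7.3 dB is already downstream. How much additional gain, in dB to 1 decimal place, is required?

The required make-up gain is the shortfall in the dB sum.
G = +1.6 − (-37.2) − 7.3 = 31.5 dB.

31.5 dB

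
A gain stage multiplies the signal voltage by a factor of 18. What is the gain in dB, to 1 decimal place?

25.1 dB

For a voltage ratio, dB = 20·log₁₀(V₂/V₁).
20·log₁₀(18) = 25.1 dB.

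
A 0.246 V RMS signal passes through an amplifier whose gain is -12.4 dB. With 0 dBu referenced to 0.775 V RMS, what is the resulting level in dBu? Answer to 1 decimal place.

-22.4 dBu

Input level: 20·log₁₀(0.246/0.775) = -9.97 dBu.
Output: -9.97 − 12.4 = -22.4 dBu.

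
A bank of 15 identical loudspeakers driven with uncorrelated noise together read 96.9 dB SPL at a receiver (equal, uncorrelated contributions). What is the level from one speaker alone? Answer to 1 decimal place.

15 equal incoherent sources add 10·log₁₀(15) = 11.76 dB over one source.
L_one = 96.9 − 11.76 = 85.1 dB SPL.

85.1 dB SPL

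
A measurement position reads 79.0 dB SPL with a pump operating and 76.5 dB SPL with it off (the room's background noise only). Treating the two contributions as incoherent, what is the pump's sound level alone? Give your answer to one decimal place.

75.4 dB SPL

Background correction is a power subtraction:
L_src = 10·log₁₀(10^(79.0/10) − 10^(76.5/10)) = 10·log₁₀(34760000) = 75.4 dB SPL.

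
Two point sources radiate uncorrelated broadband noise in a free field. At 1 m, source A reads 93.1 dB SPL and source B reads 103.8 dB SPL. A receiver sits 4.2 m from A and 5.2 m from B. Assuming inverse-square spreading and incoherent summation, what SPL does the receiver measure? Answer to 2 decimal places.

90.01 dB SPL

At the listener: L_A = 93.1 − 20·log₁₀(4.2) = 80.635 dB; L_B = 103.8 − 20·log₁₀(5.2) = 89.480 dB.
Combined: 10·log₁₀(10^(80.635/10)+10^(89.480/10)) = 90.01 dB SPL.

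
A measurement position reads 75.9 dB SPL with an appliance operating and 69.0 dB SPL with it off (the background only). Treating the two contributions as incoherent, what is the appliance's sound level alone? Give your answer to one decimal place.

74.9 dB SPL

Subtract intensities: L_src = 10·log₁₀(10^(L_total/10) − 10^(L_bg/10)).
L_src = 10·log₁₀(10^(75.9/10) − 10^(69.0/10)) = 10·log₁₀(30960000) = 74.9 dB SPL.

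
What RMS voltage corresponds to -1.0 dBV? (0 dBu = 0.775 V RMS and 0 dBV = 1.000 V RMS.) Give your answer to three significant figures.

0.891 V

V = 1.000 V × 10^(-1.0/20).
= 1.000 × 0.8913 = 0.891 V.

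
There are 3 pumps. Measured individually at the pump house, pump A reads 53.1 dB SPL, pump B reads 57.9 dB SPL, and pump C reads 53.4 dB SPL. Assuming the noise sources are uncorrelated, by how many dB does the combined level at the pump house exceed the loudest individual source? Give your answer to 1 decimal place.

2.3 dB

Add the sources as powers (linear), then convert back to dB:
L_total = 10·log₁₀(10^(53.1/10) + 10^(57.9/10) + 10^(53.4/10)) = 60.17 dB SPL.
Excess over the loudest (57.9 dB): 60.17 − 57.9 = 2.3 dB.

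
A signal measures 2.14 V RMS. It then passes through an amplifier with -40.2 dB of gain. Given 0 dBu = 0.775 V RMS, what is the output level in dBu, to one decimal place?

Input level: 20·log₁₀(2.14/0.775) = 8.82 dBu.
Output: 8.82 − 40.2 = -31.4 dBu.

-31.4 dBu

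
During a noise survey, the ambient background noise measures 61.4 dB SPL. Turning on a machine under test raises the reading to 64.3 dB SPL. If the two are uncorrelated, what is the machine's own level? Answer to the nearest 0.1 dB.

Background correction is a power subtraction:
L_src = 10·log₁₀(10^(64.3/10) − 10^(61.4/10)) = 10·log₁₀(1311000) = 61.2 dB SPL.

61.2 dB SPL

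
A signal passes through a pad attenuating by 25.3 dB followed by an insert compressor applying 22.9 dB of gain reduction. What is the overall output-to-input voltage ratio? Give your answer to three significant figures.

Net gain = (−25.3) + (−22.9) = -48.2 dB.
Voltage ratio = 10^(-48.2/20) = 0.00389.

0.00389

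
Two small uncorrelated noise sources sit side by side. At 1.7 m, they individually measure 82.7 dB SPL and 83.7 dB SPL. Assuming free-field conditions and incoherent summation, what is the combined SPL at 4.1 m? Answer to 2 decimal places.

78.59 dB SPL

Combined at 1.7 m: 10·log₁₀(10^(82.7/10)+10^(83.7/10)) = 86.239 dB SPL.
Then apply −20·log₁₀(4.1/1.7) = -7.647 dB → 78.59 dB SPL.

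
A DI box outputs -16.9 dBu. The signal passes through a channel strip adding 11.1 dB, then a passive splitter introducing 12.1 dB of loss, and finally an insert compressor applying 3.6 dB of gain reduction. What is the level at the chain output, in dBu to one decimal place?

In dB, series stages simply add:
-16.9 + 11.1 − 12.1 − 3.6 = -21.5 dBu.

-21.5 dBu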